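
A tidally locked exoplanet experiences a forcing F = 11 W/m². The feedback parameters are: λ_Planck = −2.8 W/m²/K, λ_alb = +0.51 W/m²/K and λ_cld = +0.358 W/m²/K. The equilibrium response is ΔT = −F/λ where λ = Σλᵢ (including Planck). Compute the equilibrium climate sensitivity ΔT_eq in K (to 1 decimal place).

Net feedback parameter λ = (−2.8) + (+0.51) + (+0.358) = -1.932 W/m²/K.
ΔT = −F/λ = −11/(-1.932) = 5.7 K.

5.7 K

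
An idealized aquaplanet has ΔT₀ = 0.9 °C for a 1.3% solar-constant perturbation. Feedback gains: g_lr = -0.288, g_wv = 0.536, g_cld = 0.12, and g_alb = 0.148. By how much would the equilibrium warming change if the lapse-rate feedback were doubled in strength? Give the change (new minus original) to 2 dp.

-0.69 °C

Original: g = 0.516, ΔT = 0.9/(1−0.516) = 1.8595 °C.
With doubled lapse-rate: g' = 0.228, ΔT' = 0.9/(1−0.228) = 1.1658 °C.
Change = 1.1658 − 1.8595 = -0.69 °C.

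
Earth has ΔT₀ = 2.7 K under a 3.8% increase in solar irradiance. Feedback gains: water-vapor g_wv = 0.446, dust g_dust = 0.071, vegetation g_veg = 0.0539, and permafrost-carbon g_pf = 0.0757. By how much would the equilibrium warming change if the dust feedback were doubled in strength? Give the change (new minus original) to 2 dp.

1.92 K

Original: g = 0.6466, ΔT = 2.7/(1−0.6466) = 7.6401 K.
With doubled dust: g' = 0.7176, ΔT' = 2.7/(1−0.7176) = 9.5609 K.
Change = 9.5609 − 7.6401 = 1.92 K.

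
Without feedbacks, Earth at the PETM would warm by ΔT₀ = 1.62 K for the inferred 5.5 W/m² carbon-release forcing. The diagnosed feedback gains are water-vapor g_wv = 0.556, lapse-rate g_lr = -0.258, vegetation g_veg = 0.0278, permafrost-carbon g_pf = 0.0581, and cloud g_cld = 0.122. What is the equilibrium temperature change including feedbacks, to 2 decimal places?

3.28 K

Total gain g = 0.556 − 0.258 + 0.0278 + 0.0581 + 0.122 = 0.5059.
Amplification A = 1/(1 − 0.5059) = 2.024.
ΔT = 1.62 × 2.024 = 3.28 K.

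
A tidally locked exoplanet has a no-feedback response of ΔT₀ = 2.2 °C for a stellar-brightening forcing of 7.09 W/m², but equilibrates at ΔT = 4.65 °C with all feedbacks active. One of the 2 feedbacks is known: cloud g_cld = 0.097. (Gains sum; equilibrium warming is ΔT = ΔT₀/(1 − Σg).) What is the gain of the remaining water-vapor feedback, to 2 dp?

0.43

Amplification A = ΔT/ΔT₀ = 4.65/2.2 = 2.114.
Total gain g = 1 − 1/A = 1 − 1/2.114 = 0.527.
The known gain is 0.097.
g_wv = 0.527 − 0.097 = 0.43.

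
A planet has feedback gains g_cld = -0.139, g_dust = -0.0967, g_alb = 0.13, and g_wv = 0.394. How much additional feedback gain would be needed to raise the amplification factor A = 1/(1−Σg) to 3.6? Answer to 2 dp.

Current total gain = 0.2883.
Target gain for A = 3.6: g* = 1 − 1/3.6 = 0.7222.
Additional gain needed = 0.7222 − 0.2883 = 0.43.

0.43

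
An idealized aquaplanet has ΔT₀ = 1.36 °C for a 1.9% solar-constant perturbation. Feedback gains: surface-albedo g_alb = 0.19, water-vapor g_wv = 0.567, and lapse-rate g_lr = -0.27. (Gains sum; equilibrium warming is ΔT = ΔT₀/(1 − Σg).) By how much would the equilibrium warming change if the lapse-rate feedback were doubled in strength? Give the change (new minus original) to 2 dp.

Original: g = 0.487, ΔT = 1.36/(1−0.487) = 2.6511 °C.
With doubled lapse-rate: g' = 0.217, ΔT' = 1.36/(1−0.217) = 1.7369 °C.
Change = 1.7369 − 2.6511 = -0.91 °C.

-0.91 °C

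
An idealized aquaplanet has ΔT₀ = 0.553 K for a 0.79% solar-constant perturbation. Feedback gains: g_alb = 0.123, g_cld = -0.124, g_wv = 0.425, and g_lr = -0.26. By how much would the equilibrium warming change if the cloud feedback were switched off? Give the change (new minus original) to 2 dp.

0.12 K

Original: g = 0.164, ΔT = 0.553/(1−0.164) = 0.6615 K.
Without cloud: g' = 0.288, ΔT' = 0.553/(1−0.288) = 0.7767 K.
Change = 0.7767 − 0.6615 = 0.12 K.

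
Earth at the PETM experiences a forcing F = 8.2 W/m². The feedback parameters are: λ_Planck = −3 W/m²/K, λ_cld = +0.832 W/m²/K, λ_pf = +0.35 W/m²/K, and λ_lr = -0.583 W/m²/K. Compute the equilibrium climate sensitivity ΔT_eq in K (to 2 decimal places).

3.42 K

Net feedback parameter λ = (−3) + (+0.832) + (+0.35) + (-0.583) = -2.401 W/m²/K.
ΔT = −F/λ = −8.2/(-2.401) = 3.42 K.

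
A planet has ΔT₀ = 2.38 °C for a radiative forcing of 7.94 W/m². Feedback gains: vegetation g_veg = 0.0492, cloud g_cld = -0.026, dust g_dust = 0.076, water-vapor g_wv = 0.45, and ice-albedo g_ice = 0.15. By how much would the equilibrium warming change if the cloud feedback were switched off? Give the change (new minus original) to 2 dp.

0.75 °C

Original: g = 0.6992, ΔT = 2.38/(1−0.6992) = 7.9122 °C.
Without cloud: g' = 0.7252, ΔT' = 2.38/(1−0.7252) = 8.6608 °C.
Change = 8.6608 − 7.9122 = 0.75 °C.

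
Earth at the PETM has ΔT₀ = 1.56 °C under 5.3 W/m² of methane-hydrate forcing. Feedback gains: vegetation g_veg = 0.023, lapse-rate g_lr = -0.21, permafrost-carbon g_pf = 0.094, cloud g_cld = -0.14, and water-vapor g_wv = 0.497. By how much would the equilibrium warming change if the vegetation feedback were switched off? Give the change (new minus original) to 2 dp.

Original: g = 0.264, ΔT = 1.56/(1−0.264) = 2.1196 °C.
Without vegetation: g' = 0.241, ΔT' = 1.56/(1−0.241) = 2.0553 °C.
Change = 2.0553 − 2.1196 = -0.06 °C.

-0.06 °C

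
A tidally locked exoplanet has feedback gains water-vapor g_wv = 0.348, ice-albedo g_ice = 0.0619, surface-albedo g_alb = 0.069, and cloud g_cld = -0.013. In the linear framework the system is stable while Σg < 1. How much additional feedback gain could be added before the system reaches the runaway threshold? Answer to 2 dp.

Current total gain = 0.348 + 0.0619 + 0.069 − 0.013 = 0.4659.
Margin to runaway = 1 − 0.4659 = 0.53.

0.53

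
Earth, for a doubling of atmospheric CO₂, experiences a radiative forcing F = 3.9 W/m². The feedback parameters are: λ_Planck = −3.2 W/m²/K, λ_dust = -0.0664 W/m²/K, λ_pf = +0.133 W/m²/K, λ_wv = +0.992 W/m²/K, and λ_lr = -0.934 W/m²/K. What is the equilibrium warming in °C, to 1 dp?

Net feedback parameter λ = (−3.2) + (-0.0664) + (+0.133) + (+0.992) + (-0.934) = -3.0754 W/m²/K.
ΔT = −F/λ = −3.9/(-3.0754) = 1.3 °C.

1.3 °C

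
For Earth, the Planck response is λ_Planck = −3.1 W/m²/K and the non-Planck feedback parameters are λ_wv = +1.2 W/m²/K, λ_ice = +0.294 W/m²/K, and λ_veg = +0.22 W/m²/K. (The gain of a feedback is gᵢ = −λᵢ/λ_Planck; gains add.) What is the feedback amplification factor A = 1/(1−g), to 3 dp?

2.237

Convert to gains: g_wv = 1.2/3.1 = 0.3871; g_ice = 0.294/3.1 = 0.09484; g_veg = 0.22/3.1 = 0.07097.
Total gain g = 0.55291.
A = 1/(1 − 0.55291) = 2.237.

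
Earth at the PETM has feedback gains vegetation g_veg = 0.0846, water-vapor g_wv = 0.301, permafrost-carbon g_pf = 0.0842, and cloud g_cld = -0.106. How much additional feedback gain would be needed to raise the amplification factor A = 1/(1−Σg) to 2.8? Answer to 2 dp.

0.28

Current total gain = 0.3638.
Target gain for A = 2.8: g* = 1 − 1/2.8 = 0.6429.
Additional gain needed = 0.6429 − 0.3638 = 0.28.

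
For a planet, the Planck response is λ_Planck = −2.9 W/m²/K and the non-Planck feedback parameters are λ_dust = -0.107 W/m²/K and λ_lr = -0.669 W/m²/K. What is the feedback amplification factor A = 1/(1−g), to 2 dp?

Convert to gains: g_dust = -0.107/2.9 = -0.0369; g_lr = -0.669/2.9 = -0.2307.
Total gain g = -0.2676.
A = 1/(1 + 0.2676) = 0.79.

0.79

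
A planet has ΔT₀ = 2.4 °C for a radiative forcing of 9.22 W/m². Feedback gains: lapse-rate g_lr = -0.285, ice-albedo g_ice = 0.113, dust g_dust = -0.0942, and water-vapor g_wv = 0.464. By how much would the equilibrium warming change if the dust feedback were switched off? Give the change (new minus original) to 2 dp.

Original: g = 0.1978, ΔT = 2.4/(1−0.1978) = 2.9918 °C.
Without dust: g' = 0.292, ΔT' = 2.4/(1−0.292) = 3.3898 °C.
Change = 3.3898 − 2.9918 = 0.40 °C.

0.40 °C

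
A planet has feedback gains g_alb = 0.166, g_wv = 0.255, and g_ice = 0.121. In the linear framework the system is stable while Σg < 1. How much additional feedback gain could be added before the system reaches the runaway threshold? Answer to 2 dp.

0.46

Current total gain = 0.166 + 0.255 + 0.121 = 0.542.
Margin to runaway = 1 − 0.542 = 0.46.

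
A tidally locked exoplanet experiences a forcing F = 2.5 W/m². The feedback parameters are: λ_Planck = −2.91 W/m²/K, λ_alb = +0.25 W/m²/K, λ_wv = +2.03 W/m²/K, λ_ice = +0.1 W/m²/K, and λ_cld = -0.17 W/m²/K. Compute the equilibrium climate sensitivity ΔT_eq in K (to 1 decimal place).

3.6 K

Net feedback parameter λ = (−2.91) + (+0.25) + (+2.03) + (+0.1) + (-0.17) = -0.7 W/m²/K.
ΔT = −F/λ = −2.5/(-0.7) = 3.6 K.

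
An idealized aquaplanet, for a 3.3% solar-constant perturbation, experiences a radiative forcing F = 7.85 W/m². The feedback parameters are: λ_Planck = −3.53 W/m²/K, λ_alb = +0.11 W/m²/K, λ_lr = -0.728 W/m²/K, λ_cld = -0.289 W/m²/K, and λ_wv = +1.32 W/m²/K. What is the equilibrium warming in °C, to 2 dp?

2.52 °C

Net feedback parameter λ = (−3.53) + (+0.11) + (-0.728) + (-0.289) + (+1.32) = -3.117 W/m²/K.
ΔT = −F/λ = −7.85/(-3.117) = 2.52 °C.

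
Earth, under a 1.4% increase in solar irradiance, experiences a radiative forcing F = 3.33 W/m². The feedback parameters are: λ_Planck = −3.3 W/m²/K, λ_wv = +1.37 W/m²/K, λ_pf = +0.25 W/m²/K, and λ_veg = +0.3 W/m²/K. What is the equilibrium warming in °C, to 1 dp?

Net feedback parameter λ = (−3.3) + (+1.37) + (+0.25) + (+0.3) = -1.38 W/m²/K.
ΔT = −F/λ = −3.33/(-1.38) = 2.4 °C.

2.4 °C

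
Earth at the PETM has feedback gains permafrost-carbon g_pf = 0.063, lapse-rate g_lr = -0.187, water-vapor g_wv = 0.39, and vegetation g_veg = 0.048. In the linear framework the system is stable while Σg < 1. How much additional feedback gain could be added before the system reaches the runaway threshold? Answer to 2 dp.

0.69

Current total gain = 0.063 − 0.187 + 0.39 + 0.048 = 0.314.
Margin to runaway = 1 − 0.314 = 0.69.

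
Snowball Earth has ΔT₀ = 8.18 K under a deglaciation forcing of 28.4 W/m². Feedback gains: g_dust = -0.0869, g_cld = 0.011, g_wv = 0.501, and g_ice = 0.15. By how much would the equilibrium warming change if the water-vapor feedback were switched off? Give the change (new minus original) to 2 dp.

Original: g = 0.5751, ΔT = 8.18/(1−0.5751) = 19.2516 K.
Without water-vapor: g' = 0.0741, ΔT' = 8.18/(1−0.0741) = 8.8346 K.
Change = 8.8346 − 19.2516 = -10.42 K.

-10.42 K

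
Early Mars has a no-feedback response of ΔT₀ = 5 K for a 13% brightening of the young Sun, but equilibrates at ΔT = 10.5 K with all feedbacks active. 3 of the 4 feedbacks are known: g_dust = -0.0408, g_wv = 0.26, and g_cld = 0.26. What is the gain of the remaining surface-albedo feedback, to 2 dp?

0.04

Amplification A = ΔT/ΔT₀ = 10.5/5 = 2.1.
Total gain g = 1 − 1/A = 1 − 1/2.1 = 0.5238.
Known gains sum to -0.0408 + 0.26 + 0.26 = 0.4792.
g_alb = 0.5238 − 0.4792 = 0.04.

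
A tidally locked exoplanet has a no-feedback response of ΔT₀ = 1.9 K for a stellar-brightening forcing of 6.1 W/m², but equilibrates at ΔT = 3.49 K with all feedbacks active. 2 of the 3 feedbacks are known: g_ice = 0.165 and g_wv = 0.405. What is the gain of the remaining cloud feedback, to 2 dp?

-0.11

Amplification A = ΔT/ΔT₀ = 3.49/1.9 = 1.837.
Total gain g = 1 − 1/A = 1 − 1/1.837 = 0.4556.
Known gains sum to 0.165 + 0.405 = 0.57.
g_cld = 0.4556 − 0.57 = -0.11.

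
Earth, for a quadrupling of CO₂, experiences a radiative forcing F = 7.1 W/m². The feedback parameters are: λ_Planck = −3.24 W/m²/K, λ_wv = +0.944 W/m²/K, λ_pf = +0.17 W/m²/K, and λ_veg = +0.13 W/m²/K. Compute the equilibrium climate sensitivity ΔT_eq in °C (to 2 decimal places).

3.56 °C

Net feedback parameter λ = (−3.24) + (+0.944) + (+0.17) + (+0.13) = -1.996 W/m²/K.
ΔT = −F/λ = −7.1/(-1.996) = 3.56 °C.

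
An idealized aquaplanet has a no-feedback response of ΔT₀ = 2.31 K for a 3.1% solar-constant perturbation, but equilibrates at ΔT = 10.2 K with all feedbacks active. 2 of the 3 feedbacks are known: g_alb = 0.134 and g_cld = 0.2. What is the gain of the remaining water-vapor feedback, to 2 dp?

0.44

Amplification A = ΔT/ΔT₀ = 10.2/2.31 = 4.416.
Total gain g = 1 − 1/A = 1 − 1/4.416 = 0.7736.
Known gains sum to 0.134 + 0.2 = 0.334.
g_wv = 0.7736 − 0.334 = 0.44.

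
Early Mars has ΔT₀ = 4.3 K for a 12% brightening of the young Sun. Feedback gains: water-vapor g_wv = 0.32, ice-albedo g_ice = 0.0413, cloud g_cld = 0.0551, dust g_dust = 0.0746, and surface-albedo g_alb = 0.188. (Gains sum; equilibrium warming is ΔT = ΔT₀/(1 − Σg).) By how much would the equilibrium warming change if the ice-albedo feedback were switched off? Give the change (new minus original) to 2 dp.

-1.53 K

Original: g = 0.679, ΔT = 4.3/(1−0.679) = 13.3956 K.
Without ice-albedo: g' = 0.6377, ΔT' = 4.3/(1−0.6377) = 11.8686 K.
Change = 11.8686 − 13.3956 = -1.53 K.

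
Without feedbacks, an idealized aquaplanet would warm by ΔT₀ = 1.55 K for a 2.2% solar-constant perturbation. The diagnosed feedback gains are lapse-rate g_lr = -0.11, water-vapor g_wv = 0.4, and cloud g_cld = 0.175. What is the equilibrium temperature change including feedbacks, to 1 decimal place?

Total gain g = -0.11 + 0.4 + 0.175 = 0.465.
Amplification A = 1/(1 − 0.465) = 1.869.
ΔT = 1.55 × 1.869 = 2.9 K.

2.9 K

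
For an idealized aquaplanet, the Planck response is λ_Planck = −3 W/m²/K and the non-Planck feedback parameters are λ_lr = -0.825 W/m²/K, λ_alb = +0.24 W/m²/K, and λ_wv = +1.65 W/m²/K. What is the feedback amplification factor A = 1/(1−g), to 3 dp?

1.550

Convert to gains: g_lr = -0.825/3 = -0.275; g_alb = 0.24/3 = 0.08; g_wv = 1.65/3 = 0.55.
Total gain g = 0.355.
A = 1/(1 − 0.355) = 1.550.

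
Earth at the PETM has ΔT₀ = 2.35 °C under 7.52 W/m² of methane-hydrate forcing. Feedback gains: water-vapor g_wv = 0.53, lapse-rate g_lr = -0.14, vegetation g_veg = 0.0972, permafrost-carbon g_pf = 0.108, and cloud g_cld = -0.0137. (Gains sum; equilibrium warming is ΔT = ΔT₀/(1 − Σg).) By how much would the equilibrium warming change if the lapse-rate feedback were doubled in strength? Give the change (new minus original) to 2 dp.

Original: g = 0.5815, ΔT = 2.35/(1−0.5815) = 5.6153 °C.
With doubled lapse-rate: g' = 0.4415, ΔT' = 2.35/(1−0.4415) = 4.2077 °C.
Change = 4.2077 − 5.6153 = -1.41 °C.

-1.41 °C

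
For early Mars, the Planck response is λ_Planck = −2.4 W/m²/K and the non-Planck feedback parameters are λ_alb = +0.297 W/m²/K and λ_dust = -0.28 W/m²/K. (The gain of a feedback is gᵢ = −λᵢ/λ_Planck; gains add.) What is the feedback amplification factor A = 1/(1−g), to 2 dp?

1.01

Convert to gains: g_alb = 0.297/2.4 = 0.1237; g_dust = -0.28/2.4 = -0.1167.
Total gain g = 0.007.
A = 1/(1 − 0.007) = 1.01.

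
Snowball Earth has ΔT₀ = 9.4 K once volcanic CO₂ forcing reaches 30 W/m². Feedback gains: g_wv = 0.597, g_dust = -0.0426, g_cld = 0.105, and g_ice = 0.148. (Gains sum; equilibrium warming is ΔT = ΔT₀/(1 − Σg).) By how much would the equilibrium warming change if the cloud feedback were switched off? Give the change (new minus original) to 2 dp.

Original: g = 0.8074, ΔT = 9.4/(1−0.8074) = 48.8058 K.
Without cloud: g' = 0.7024, ΔT' = 9.4/(1−0.7024) = 31.5860 K.
Change = 31.5860 − 48.8058 = -17.22 K.

-17.22 K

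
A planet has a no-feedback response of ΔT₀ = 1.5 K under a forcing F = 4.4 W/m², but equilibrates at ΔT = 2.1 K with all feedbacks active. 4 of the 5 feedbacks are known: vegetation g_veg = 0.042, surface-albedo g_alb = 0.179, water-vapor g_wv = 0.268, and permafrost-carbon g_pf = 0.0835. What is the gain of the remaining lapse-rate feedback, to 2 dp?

-0.29

Amplification A = ΔT/ΔT₀ = 2.1/1.5 = 1.4.
Total gain g = 1 − 1/A = 1 − 1/1.4 = 0.2857.
Known gains sum to 0.042 + 0.179 + 0.268 + 0.0835 = 0.5725.
g_lr = 0.2857 − 0.5725 = -0.29.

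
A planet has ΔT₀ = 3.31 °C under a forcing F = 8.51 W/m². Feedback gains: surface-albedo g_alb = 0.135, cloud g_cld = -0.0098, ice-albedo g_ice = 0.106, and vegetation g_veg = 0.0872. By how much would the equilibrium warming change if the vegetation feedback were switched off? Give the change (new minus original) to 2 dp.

-0.55 °C

Original: g = 0.3184, ΔT = 3.31/(1−0.3184) = 4.8562 °C.
Without vegetation: g' = 0.2312, ΔT' = 3.31/(1−0.2312) = 4.3054 °C.
Change = 4.3054 − 4.8562 = -0.55 °C.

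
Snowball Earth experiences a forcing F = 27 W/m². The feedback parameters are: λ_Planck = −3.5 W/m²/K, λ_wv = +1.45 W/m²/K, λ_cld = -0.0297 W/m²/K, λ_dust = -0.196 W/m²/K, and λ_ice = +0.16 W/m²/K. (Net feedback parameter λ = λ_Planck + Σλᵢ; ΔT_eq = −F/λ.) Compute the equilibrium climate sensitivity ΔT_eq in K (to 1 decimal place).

12.8 K

Net feedback parameter λ = (−3.5) + (+1.45) + (-0.0297) + (-0.196) + (+0.16) = -2.1157 W/m²/K.
ΔT = −F/λ = −27/(-2.1157) = 12.8 K.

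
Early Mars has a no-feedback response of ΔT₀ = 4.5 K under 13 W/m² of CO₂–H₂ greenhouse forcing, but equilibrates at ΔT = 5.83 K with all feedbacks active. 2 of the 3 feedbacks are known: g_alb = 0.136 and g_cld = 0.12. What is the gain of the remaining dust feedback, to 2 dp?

-0.03

Amplification A = ΔT/ΔT₀ = 5.83/4.5 = 1.296.
Total gain g = 1 − 1/A = 1 − 1/1.296 = 0.2284.
Known gains sum to 0.136 + 0.12 = 0.256.
g_dust = 0.2284 − 0.256 = -0.03.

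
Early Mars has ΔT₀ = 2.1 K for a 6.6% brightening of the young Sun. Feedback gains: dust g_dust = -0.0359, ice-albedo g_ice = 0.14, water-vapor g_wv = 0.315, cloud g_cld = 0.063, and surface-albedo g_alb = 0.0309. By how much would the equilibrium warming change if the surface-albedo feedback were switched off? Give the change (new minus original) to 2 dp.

Original: g = 0.513, ΔT = 2.1/(1−0.513) = 4.3121 K.
Without surface-albedo: g' = 0.4821, ΔT' = 2.1/(1−0.4821) = 4.0548 K.
Change = 4.0548 − 4.3121 = -0.26 K.

-0.26 K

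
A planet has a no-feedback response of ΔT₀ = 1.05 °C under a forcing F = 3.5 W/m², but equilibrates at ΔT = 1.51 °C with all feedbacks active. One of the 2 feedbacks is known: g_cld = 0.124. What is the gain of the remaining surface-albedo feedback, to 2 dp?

Amplification A = ΔT/ΔT₀ = 1.51/1.05 = 1.438.
Total gain g = 1 − 1/A = 1 − 1/1.438 = 0.3046.
The known gain is 0.124.
g_alb = 0.3046 − 0.124 = 0.18.

0.18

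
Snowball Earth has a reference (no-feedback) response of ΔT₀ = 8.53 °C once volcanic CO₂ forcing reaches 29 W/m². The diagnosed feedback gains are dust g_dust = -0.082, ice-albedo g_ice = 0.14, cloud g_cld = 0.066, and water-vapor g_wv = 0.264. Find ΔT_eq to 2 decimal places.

13.94 °C

Total gain g = -0.082 + 0.14 + 0.066 + 0.264 = 0.388.
Amplification A = 1/(1 − 0.388) = 1.634.
ΔT = 8.53 × 1.634 = 13.94 °C.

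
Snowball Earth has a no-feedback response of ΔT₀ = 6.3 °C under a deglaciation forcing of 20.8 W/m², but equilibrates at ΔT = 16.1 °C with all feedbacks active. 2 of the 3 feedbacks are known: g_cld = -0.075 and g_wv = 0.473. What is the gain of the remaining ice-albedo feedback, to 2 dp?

0.21

Amplification A = ΔT/ΔT₀ = 16.1/6.3 = 2.556.
Total gain g = 1 − 1/A = 1 − 1/2.556 = 0.6088.
Known gains sum to -0.075 + 0.473 = 0.398.
g_ice = 0.6088 − 0.398 = 0.21.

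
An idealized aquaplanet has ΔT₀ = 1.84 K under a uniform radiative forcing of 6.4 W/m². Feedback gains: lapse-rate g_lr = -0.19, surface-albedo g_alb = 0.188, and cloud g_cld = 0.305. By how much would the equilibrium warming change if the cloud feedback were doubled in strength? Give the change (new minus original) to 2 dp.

2.05 K

Original: g = 0.303, ΔT = 1.84/(1−0.303) = 2.6399 K.
With doubled cloud: g' = 0.608, ΔT' = 1.84/(1−0.608) = 4.6939 K.
Change = 4.6939 − 2.6399 = 2.05 K.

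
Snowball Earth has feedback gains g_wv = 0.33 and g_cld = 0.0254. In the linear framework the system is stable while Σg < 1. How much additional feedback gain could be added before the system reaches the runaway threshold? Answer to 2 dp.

0.64

Current total gain = 0.33 + 0.0254 = 0.3554.
Margin to runaway = 1 − 0.3554 = 0.64.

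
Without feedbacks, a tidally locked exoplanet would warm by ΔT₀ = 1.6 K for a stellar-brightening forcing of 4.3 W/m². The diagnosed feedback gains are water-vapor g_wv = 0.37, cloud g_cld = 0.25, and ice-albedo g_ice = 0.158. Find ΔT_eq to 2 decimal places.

Total gain g = 0.37 + 0.25 + 0.158 = 0.778.
Amplification A = 1/(1 − 0.778) = 4.505.
ΔT = 1.6 × 4.505 = 7.21 K.

7.21 K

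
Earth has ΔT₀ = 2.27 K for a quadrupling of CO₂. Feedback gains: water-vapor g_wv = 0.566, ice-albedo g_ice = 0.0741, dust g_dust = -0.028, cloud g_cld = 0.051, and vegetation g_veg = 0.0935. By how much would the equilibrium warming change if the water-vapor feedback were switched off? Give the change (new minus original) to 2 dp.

Original: g = 0.7566, ΔT = 2.27/(1−0.7566) = 9.3262 K.
Without water-vapor: g' = 0.1906, ΔT' = 2.27/(1−0.1906) = 2.8045 K.
Change = 2.8045 − 9.3262 = -6.52 K.

-6.52 K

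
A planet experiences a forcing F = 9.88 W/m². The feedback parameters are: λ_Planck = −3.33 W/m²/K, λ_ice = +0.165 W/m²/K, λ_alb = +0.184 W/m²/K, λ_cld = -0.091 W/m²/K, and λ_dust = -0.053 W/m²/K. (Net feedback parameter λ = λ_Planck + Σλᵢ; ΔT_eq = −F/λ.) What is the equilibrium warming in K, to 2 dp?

3.16 K

Net feedback parameter λ = (−3.33) + (+0.165) + (+0.184) + (-0.091) + (-0.053) = -3.125 W/m²/K.
ΔT = −F/λ = −9.88/(-3.125) = 3.16 K.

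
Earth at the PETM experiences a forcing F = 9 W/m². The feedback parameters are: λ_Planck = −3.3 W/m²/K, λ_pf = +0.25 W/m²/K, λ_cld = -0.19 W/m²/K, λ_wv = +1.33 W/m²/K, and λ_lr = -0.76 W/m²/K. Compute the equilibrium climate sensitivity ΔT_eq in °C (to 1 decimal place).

Net feedback parameter λ = (−3.3) + (+0.25) + (-0.19) + (+1.33) + (-0.76) = -2.67 W/m²/K.
ΔT = −F/λ = −9/(-2.67) = 3.4 °C.

3.4 °C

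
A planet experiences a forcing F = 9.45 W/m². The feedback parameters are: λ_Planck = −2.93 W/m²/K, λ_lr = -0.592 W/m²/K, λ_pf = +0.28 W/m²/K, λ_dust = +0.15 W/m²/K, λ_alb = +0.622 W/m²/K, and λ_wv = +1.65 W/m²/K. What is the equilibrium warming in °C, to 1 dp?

11.5 °C

Net feedback parameter λ = (−2.93) + (-0.592) + (+0.28) + (+0.15) + (+0.622) + (+1.65) = -0.82 W/m²/K.
ΔT = −F/λ = −9.45/(-0.82) = 11.5 °C.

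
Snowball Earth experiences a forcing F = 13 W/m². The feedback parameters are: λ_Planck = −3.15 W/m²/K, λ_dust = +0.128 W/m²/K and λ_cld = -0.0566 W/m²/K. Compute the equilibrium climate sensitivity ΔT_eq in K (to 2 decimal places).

4.22 K

Net feedback parameter λ = (−3.15) + (+0.128) + (-0.0566) = -3.0786 W/m²/K.
ΔT = −F/λ = −13/(-3.0786) = 4.22 K.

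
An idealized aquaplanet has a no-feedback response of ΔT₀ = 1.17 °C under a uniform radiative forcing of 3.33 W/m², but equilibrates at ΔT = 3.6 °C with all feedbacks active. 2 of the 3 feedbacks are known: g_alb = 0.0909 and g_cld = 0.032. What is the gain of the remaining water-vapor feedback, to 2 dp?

0.55

Amplification A = ΔT/ΔT₀ = 3.6/1.17 = 3.077.
Total gain g = 1 − 1/A = 1 − 1/3.077 = 0.675.
Known gains sum to 0.0909 + 0.032 = 0.1229.
g_wv = 0.675 − 0.1229 = 0.55.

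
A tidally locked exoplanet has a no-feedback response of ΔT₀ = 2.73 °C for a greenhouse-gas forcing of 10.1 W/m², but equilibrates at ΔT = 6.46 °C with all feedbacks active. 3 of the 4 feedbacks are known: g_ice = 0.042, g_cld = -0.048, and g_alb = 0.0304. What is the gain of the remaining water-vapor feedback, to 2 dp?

Amplification A = ΔT/ΔT₀ = 6.46/2.73 = 2.366.
Total gain g = 1 − 1/A = 1 − 1/2.366 = 0.5773.
Known gains sum to 0.042 − 0.048 + 0.0304 = 0.0244.
g_wv = 0.5773 − 0.0244 = 0.55.

0.55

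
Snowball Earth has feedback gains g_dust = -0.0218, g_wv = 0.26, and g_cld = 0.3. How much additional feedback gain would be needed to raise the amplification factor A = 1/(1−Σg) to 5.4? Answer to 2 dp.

Current total gain = 0.5382.
Target gain for A = 5.4: g* = 1 − 1/5.4 = 0.8148.
Additional gain needed = 0.8148 − 0.5382 = 0.28.

0.28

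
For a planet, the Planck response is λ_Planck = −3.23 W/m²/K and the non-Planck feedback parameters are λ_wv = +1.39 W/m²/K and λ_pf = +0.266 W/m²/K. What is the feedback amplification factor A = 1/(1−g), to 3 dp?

Convert to gains: g_wv = 1.39/3.23 = 0.4303; g_pf = 0.266/3.23 = 0.08235.
Total gain g = 0.51265.
A = 1/(1 − 0.51265) = 2.052.

2.052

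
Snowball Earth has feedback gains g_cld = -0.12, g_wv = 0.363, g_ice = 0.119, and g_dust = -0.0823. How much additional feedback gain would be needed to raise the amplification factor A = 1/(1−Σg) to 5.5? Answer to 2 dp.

0.54

Current total gain = 0.2797.
Target gain for A = 5.5: g* = 1 − 1/5.5 = 0.8182.
Additional gain needed = 0.8182 − 0.2797 = 0.54.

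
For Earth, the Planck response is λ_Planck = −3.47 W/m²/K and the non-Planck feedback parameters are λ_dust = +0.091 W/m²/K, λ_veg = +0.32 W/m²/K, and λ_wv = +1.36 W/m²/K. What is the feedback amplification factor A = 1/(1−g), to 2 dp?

Convert to gains: g_dust = 0.091/3.47 = 0.02622; g_veg = 0.32/3.47 = 0.09222; g_wv = 1.36/3.47 = 0.3919.
Total gain g = 0.51034.
A = 1/(1 − 0.51034) = 2.04.

2.04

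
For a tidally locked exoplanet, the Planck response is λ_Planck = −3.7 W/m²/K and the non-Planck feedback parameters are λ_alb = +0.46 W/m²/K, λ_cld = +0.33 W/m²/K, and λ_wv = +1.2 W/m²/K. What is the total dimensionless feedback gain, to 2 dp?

Convert to gains: g_alb = 0.46/3.7 = 0.1243; g_cld = 0.33/3.7 = 0.08919; g_wv = 1.2/3.7 = 0.3243.
Total gain g = 0.53779.

0.54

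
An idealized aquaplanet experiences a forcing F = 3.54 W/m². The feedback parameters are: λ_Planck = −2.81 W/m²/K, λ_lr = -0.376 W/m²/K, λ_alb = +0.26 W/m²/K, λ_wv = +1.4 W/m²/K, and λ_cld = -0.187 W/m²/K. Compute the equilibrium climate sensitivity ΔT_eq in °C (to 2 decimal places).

Net feedback parameter λ = (−2.81) + (-0.376) + (+0.26) + (+1.4) + (-0.187) = -1.713 W/m²/K.
ΔT = −F/λ = −3.54/(-1.713) = 2.07 °C.

2.07 °C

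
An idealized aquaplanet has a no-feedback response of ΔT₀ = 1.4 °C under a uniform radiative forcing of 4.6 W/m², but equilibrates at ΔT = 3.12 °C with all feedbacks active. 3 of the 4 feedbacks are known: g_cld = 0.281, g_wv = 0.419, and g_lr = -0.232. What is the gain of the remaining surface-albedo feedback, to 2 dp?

Amplification A = ΔT/ΔT₀ = 3.12/1.4 = 2.229.
Total gain g = 1 − 1/A = 1 − 1/2.229 = 0.5514.
Known gains sum to 0.281 + 0.419 − 0.232 = 0.468.
g_alb = 0.5514 − 0.468 = 0.08.

0.08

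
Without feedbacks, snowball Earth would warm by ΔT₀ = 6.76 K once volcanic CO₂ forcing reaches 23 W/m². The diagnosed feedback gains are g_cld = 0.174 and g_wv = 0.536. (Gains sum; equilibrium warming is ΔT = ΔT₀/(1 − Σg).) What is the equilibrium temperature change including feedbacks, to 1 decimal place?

Total gain g = 0.174 + 0.536 = 0.71.
Amplification A = 1/(1 − 0.71) = 3.448.
ΔT = 6.76 × 3.448 = 23.3 K.

23.3 K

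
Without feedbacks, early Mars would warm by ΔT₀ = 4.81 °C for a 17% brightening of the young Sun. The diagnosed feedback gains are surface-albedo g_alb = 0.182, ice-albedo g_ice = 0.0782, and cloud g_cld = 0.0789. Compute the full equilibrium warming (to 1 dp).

7.3 °C

Total gain g = 0.182 + 0.0782 + 0.0789 = 0.3391.
Amplification A = 1/(1 − 0.3391) = 1.513.
ΔT = 4.81 × 1.513 = 7.3 °C.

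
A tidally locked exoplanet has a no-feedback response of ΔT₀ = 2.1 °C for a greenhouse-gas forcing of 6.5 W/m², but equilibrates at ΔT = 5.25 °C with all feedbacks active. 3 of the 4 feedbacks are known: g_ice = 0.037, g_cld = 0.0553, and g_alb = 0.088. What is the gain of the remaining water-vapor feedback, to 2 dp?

Amplification A = ΔT/ΔT₀ = 5.25/2.1 = 2.5.
Total gain g = 1 − 1/A = 1 − 1/2.5 = 0.6.
Known gains sum to 0.037 + 0.0553 + 0.088 = 0.1803.
g_wv = 0.6 − 0.1803 = 0.42.

0.42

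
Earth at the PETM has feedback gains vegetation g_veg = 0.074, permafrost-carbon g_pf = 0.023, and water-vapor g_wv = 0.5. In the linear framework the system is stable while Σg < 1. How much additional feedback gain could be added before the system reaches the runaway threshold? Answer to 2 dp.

0.40

Current total gain = 0.074 + 0.023 + 0.5 = 0.597.
Margin to runaway = 1 − 0.597 = 0.40.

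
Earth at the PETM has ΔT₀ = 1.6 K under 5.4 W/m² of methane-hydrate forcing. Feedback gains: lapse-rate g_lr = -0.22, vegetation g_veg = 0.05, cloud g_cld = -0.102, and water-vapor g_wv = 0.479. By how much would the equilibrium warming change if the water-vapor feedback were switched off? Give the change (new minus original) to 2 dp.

-0.76 K

Original: g = 0.207, ΔT = 1.6/(1−0.207) = 2.0177 K.
Without water-vapor: g' = -0.272, ΔT' = 1.6/(1+0.272) = 1.2579 K.
Change = 1.2579 − 2.0177 = -0.76 K.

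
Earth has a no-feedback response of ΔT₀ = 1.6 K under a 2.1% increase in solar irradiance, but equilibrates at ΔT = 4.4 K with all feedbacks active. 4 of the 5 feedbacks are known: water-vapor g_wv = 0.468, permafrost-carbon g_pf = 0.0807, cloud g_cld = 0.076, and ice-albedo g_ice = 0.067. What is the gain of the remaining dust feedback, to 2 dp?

Amplification A = ΔT/ΔT₀ = 4.4/1.6 = 2.75.
Total gain g = 1 − 1/A = 1 − 1/2.75 = 0.6364.
Known gains sum to 0.468 + 0.0807 + 0.076 + 0.067 = 0.6917.
g_dust = 0.6364 − 0.6917 = -0.06.

-0.06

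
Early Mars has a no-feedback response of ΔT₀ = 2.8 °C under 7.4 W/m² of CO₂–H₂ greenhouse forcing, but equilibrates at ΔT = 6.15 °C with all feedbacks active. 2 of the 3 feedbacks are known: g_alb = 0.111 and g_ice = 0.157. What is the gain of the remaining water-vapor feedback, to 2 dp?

Amplification A = ΔT/ΔT₀ = 6.15/2.8 = 2.196.
Total gain g = 1 − 1/A = 1 − 1/2.196 = 0.5446.
Known gains sum to 0.111 + 0.157 = 0.268.
g_wv = 0.5446 − 0.268 = 0.28.

0.28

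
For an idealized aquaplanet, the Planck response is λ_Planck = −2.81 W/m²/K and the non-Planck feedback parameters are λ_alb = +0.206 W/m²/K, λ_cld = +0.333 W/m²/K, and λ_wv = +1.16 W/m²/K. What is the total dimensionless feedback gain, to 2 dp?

Convert to gains: g_alb = 0.206/2.81 = 0.07331; g_cld = 0.333/2.81 = 0.1185; g_wv = 1.16/2.81 = 0.4128.
Total gain g = 0.60461.

0.60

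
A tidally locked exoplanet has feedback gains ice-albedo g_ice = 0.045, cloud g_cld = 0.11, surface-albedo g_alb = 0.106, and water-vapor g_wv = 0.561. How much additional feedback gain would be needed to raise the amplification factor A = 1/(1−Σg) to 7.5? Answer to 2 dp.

0.04

Current total gain = 0.822.
Target gain for A = 7.5: g* = 1 − 1/7.5 = 0.8667.
Additional gain needed = 0.8667 − 0.822 = 0.04.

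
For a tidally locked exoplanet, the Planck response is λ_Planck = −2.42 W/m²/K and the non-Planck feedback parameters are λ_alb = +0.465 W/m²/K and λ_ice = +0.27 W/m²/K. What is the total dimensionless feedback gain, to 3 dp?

Convert to gains: g_alb = 0.465/2.42 = 0.1921; g_ice = 0.27/2.42 = 0.1116.
Total gain g = 0.3037.

0.304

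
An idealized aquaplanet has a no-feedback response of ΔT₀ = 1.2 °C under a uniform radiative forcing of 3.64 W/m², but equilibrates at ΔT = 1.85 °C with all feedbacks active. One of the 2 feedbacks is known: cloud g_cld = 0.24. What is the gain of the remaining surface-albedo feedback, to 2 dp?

Amplification A = ΔT/ΔT₀ = 1.85/1.2 = 1.542.
Total gain g = 1 − 1/A = 1 − 1/1.542 = 0.3515.
The known gain is 0.24.
g_alb = 0.3515 − 0.24 = 0.11.

0.11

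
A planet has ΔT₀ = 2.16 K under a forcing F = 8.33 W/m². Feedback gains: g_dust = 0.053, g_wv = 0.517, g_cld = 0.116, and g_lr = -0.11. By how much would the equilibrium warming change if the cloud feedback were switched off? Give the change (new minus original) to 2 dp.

-1.09 K

Original: g = 0.576, ΔT = 2.16/(1−0.576) = 5.0943 K.
Without cloud: g' = 0.46, ΔT' = 2.16/(1−0.46) = 4.0000 K.
Change = 4.0000 − 5.0943 = -1.09 K.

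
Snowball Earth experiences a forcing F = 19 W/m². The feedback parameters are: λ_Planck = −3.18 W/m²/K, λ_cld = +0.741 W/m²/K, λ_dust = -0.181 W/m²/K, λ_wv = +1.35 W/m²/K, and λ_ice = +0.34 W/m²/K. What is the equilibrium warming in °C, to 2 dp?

20.43 °C

Net feedback parameter λ = (−3.18) + (+0.741) + (-0.181) + (+1.35) + (+0.34) = -0.93 W/m²/K.
ΔT = −F/λ = −19/(-0.93) = 20.43 °C.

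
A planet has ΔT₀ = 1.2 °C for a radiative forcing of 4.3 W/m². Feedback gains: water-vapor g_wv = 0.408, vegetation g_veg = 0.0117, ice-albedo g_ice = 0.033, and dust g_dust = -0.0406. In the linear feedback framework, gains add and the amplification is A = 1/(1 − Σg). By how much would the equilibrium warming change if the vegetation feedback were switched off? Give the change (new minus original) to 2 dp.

-0.04 °C

Original: g = 0.4121, ΔT = 1.2/(1−0.4121) = 2.0412 °C.
Without vegetation: g' = 0.4004, ΔT' = 1.2/(1−0.4004) = 2.0013 °C.
Change = 2.0013 − 2.0412 = -0.04 °C.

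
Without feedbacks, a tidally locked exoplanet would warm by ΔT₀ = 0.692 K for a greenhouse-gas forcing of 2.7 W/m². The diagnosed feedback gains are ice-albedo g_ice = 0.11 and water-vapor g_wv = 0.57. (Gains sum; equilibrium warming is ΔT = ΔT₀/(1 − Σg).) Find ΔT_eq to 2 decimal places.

Total gain g = 0.11 + 0.57 = 0.68.
Amplification A = 1/(1 − 0.68) = 3.125.
ΔT = 0.692 × 3.125 = 2.16 K.

2.16 K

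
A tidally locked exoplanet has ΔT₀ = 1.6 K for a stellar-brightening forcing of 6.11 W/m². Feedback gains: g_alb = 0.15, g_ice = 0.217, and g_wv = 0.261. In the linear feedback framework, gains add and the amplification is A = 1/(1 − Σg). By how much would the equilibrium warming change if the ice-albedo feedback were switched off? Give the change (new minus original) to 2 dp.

Original: g = 0.628, ΔT = 1.6/(1−0.628) = 4.3011 K.
Without ice-albedo: g' = 0.411, ΔT' = 1.6/(1−0.411) = 2.7165 K.
Change = 2.7165 − 4.3011 = -1.58 K.

-1.58 K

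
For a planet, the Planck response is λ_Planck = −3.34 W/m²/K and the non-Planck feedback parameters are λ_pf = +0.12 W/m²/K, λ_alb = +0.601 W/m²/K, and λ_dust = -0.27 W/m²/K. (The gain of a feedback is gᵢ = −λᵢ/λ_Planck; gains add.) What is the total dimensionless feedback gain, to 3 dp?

0.135

Convert to gains: g_pf = 0.12/3.34 = 0.03593; g_alb = 0.601/3.34 = 0.1799; g_dust = -0.27/3.34 = -0.08084.
Total gain g = 0.13499.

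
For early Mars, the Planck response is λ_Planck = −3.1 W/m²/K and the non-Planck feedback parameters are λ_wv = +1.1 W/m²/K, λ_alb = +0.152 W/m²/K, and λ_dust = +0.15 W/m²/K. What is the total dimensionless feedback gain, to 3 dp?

Convert to gains: g_wv = 1.1/3.1 = 0.3548; g_alb = 0.152/3.1 = 0.04903; g_dust = 0.15/3.1 = 0.04839.
Total gain g = 0.45222.

0.452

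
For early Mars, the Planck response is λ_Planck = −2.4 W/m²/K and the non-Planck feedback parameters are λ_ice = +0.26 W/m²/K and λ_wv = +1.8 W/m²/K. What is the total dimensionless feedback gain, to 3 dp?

0.858

Convert to gains: g_ice = 0.26/2.4 = 0.1083; g_wv = 1.8/2.4 = 0.75.
Total gain g = 0.8583.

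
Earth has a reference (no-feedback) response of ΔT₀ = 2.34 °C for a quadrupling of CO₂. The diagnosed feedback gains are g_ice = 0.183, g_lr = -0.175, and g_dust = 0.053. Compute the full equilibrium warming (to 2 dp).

2.49 °C

Total gain g = 0.183 − 0.175 + 0.053 = 0.061.
Amplification A = 1/(1 − 0.061) = 1.065.
ΔT = 2.34 × 1.065 = 2.49 °C.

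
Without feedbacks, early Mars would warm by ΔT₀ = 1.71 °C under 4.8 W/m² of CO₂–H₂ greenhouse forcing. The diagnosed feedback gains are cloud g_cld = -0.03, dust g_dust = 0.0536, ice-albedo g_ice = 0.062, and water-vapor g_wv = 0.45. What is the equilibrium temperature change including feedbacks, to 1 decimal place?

3.7 °C

Total gain g = -0.03 + 0.0536 + 0.062 + 0.45 = 0.5356.
Amplification A = 1/(1 − 0.5356) = 2.153.
ΔT = 1.71 × 2.153 = 3.7 °C.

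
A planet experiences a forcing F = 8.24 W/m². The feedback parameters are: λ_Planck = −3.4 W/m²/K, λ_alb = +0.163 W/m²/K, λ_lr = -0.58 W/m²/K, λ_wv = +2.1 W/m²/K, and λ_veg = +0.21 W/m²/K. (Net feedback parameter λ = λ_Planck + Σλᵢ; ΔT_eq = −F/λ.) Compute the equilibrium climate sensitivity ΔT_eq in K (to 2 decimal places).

5.47 K

Net feedback parameter λ = (−3.4) + (+0.163) + (-0.58) + (+2.1) + (+0.21) = -1.507 W/m²/K.
ΔT = −F/λ = −8.24/(-1.507) = 5.47 K.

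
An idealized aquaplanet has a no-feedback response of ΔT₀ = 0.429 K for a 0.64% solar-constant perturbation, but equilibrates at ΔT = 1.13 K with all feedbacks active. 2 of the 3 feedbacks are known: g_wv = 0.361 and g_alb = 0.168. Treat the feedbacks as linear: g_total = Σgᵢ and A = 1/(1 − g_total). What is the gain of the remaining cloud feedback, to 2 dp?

Amplification A = ΔT/ΔT₀ = 1.13/0.429 = 2.634.
Total gain g = 1 − 1/A = 1 − 1/2.634 = 0.6203.
Known gains sum to 0.361 + 0.168 = 0.529.
g_cld = 0.6203 − 0.529 = 0.09.

0.09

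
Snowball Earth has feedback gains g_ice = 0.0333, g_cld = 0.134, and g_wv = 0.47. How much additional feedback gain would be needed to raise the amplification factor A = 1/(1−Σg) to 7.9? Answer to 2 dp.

0.24

Current total gain = 0.6373.
Target gain for A = 7.9: g* = 1 − 1/7.9 = 0.8734.
Additional gain needed = 0.8734 − 0.6373 = 0.24.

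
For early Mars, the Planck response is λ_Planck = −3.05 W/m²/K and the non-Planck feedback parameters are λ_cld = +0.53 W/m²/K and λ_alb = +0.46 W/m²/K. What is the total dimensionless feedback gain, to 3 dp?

0.325

Convert to gains: g_cld = 0.53/3.05 = 0.1738; g_alb = 0.46/3.05 = 0.1508.
Total gain g = 0.3246.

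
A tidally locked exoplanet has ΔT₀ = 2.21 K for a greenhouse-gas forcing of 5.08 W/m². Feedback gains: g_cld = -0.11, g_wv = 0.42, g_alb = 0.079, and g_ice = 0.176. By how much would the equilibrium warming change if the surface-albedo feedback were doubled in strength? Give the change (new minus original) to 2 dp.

1.13 K

Original: g = 0.565, ΔT = 2.21/(1−0.565) = 5.0805 K.
With doubled surface-albedo: g' = 0.644, ΔT' = 2.21/(1−0.644) = 6.2079 K.
Change = 6.2079 − 5.0805 = 1.13 K.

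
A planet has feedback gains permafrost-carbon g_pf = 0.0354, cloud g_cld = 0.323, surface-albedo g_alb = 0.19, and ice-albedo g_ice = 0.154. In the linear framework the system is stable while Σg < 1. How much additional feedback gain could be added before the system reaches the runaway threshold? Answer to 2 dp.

0.30

Current total gain = 0.0354 + 0.323 + 0.19 + 0.154 = 0.7024.
Margin to runaway = 1 − 0.7024 = 0.30.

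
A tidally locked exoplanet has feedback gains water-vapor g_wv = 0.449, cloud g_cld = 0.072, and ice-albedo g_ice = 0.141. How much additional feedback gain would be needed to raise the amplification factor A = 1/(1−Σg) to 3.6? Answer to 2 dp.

0.06

Current total gain = 0.662.
Target gain for A = 3.6: g* = 1 − 1/3.6 = 0.7222.
Additional gain needed = 0.7222 − 0.662 = 0.06.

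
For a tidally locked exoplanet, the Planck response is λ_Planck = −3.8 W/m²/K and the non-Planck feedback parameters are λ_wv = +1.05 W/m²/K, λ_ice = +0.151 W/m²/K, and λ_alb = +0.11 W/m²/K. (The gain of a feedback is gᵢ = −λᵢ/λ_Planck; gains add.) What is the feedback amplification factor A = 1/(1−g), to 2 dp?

1.53

Convert to gains: g_wv = 1.05/3.8 = 0.2763; g_ice = 0.151/3.8 = 0.03974; g_alb = 0.11/3.8 = 0.02895.
Total gain g = 0.34499.
A = 1/(1 − 0.34499) = 1.53.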